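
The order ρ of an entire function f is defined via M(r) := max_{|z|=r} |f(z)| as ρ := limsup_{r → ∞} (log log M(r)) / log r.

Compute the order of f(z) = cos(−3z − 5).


cos(w) is a linear combination of e^{iw} and e^{−iw} (or e^w, e^{−w} in the hyperbolic case), so |cos(w)| ≤ e^{|w|}. With w = −3z − 5, |w| ≤ 3|z| + 5 = 3r + 5 on |z| = r, giving M(r) ≤ e^{3r + 5}, so ρ ≤ 1. On a suitable ray (z = it for sin/cos; z = t for sinh/cosh, t real → ∞), |cos(−3z − 5)| grows like e^{3|t|}/2, so ρ ≥ 1. Hence ρ = 1.
Therefore ρ = 1.

Order ρ = 1.


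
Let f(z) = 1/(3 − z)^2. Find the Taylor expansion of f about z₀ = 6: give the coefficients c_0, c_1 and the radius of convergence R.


Let w = z − z₀, so z = z₀ + w.
Then 3 − z = 3 − (z₀ + w) = (3 − z₀) − w = -3 − w.
f(z) = 1/(-3 − w)^2 = (1/(-3)^2) · (1 − w/(-3))^{−2}.
By the binomial series (1−u)^{−2} = Σ_{n≥0} C(n+1, 1) u^n for |u|<1, with u = w/(-3):
  c_n = C(n+1, 1) / (-3)^(n+2).
  c_0 = 1/(-3)^2 = 1/9.
  c_1 = 2/(-3)^3 = -2/27.
The series is valid for |w/d| < 1, i.e. |z − z₀| < |d|.
Radius of convergence: R = |3 − z₀| = |-3| = 3 (distance from z₀ to the singularity z = 3).

c_0 = 1/9, c_1 = -2/27; R = 3.


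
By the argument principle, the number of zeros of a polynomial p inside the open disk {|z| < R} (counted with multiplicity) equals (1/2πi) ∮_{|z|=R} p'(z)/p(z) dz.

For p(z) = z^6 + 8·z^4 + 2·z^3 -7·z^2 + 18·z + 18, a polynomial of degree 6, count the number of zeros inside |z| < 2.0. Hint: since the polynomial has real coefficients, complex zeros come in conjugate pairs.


The zeros of p are: (0 + 3i), (0 - 3i), (1 + 1i), (1 - 1i), -1, -1.
Their magnitudes are: 3, 3, 1.414, 1.414, 1, 1.
Zeros with |z| < R = 2.0: (1 + 1i), (1 - 1i), -1, -1.
Count = 4.
By the argument principle, (1/2πi) ∮_{|z|=R} p'(z)/p(z) dz equals exactly this count.

Number of zeros inside |z| < 2.0: 4.


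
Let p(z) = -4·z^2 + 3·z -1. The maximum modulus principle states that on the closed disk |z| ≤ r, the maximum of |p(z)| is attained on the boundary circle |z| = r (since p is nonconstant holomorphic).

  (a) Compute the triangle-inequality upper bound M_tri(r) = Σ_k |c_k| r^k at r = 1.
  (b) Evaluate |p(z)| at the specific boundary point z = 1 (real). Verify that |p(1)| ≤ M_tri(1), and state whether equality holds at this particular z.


Coefficients: c_0 = -1, c_1 = 3, c_2 = -4. Radius r = 1.
Part (a). Triangle bound: M_tri(r) = Σ_k |c_k| r^k
  = |-1|·1^0 + |3|·1^1 + |-4|·1^2
  = 1 + 3 + 4 = 8.
This bounds M(r) := max_{|z|=r} |p(z)| from above; equality holds iff all terms c_k z^k can be made to align in phase at a single z on |z|=r.
Part (b). At z = 1 (real, on the circle |z| = r):
  p(1) = (-1)·1^0 + (3)·1^1 + (-4)·1^2 = -2.
  |p(1)| = 2.
Check: |p(1)| = 2 ≤ 8 = M_tri(1). ✓ Equality does not hold at z = 1 (the coefficients have mixed signs, so the terms do not all align in phase there).

M_tri(1) = 8; |p(1)| = 2; equality at z=1: no.


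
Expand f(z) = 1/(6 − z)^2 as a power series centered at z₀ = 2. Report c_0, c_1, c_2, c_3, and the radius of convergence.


Let w = z − z₀, so z = z₀ + w.
Then 6 − z = 6 − (z₀ + w) = (6 − z₀) − w = 4 − w.
f(z) = 1/(4 − w)^2 = (1/(4)^2) · (1 − w/(4))^{−2}.
By the binomial series (1−u)^{−2} = Σ_{n≥0} C(n+1, 1) u^n for |u|<1, with u = w/(4):
  c_n = C(n+1, 1) / (4)^(n+2).
  c_0 = 1/(4)^2 = 1/16.
  c_1 = 2/(4)^3 = 1/32.
  c_2 = 3/(4)^4 = 3/256.
  c_3 = 4/(4)^5 = 1/256.
The series is valid for |w/d| < 1, i.e. |z − z₀| < |d|.
Radius of convergence: R = |6 − z₀| = |4| = 4 (distance from z₀ to the singularity z = 6).

c_0 = 1/16, c_1 = 1/32, c_2 = 3/256, c_3 = 1/256; R = 4.


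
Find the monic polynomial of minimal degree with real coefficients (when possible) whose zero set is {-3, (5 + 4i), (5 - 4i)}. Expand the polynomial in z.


The polynomial is p(z) = ∏_{α ∈ S} (z − α), where S = {-3, (5 + 4i), (5 - 4i)}.
Expanding the product yields: p(z) = z^3 -7·z^2 + 11·z + 123.
Note conjugate pairs combine to real quadratics: (z − (5+4i))(z − (5−4i)) = z² − 10z + 41.
The resulting polynomial has degree 3 and real coefficients as required.

p(z) = z^3 -7·z^2 + 11·z + 123.


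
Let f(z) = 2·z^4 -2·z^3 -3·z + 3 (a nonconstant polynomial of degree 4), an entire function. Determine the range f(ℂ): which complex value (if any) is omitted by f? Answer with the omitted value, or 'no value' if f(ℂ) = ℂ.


Little Picard bounds the complement of f(ℂ) to at most one point.
For every w ∈ ℂ, the equation p(z) − w = 0 is a nonconstant polynomial in z and hence has at least one root by the fundamental theorem of algebra. So p is surjective onto ℂ, omitting no value.

Omitted value: no value.


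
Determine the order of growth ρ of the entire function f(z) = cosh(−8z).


cosh(w) is a linear combination of e^{iw} and e^{−iw} (or e^w, e^{−w} in the hyperbolic case), so |cosh(w)| ≤ e^{|w|}. With w = −8z, |w| ≤ 8|z| + 0 = 8r + 0 on |z| = r, giving M(r) ≤ e^{8r + 0}, so ρ ≤ 1. On a suitable ray (z = it for sin/cos; z = t for sinh/cosh, t real → ∞), |cosh(−8z)| grows like e^{8|t|}/2, so ρ ≥ 1. Hence ρ = 1.
Therefore ρ = 1.

Order ρ = 1.


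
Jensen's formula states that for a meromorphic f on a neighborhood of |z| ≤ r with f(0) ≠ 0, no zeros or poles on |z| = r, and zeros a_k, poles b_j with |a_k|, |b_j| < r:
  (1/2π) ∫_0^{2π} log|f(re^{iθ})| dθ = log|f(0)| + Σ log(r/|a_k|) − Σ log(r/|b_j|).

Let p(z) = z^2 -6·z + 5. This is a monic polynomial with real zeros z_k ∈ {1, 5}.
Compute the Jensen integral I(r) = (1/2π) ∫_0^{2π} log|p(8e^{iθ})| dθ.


Zeros: 1, 5; r = 8.
Inside |z| < r: 1, 5. Outside (|z| ≥ r): ∅.
p(0) = 5, so log|p(0)| = log(5) = 1.6094.
Apply Jensen: I(r) = log|p(0)| + Σ_k log(r/|z_k|), summed over zeros inside |z| < r.
  log(r/|z_k|) for z_k = 1: log(8/1) = 2.0794
  log(r/|z_k|) for z_k = 5: log(8/5) = 0.4700
Sum over inside zeros: 2.5494.
I(r) = log|p(0)| + (inside sum) = 1.6094 + 2.5494 = 4.1589.
Closed form (all zeros inside, monic): I(r) = n·log(r) = 2·log(8) = 4.1589. ✓

I(r) ≈ 4.1589.


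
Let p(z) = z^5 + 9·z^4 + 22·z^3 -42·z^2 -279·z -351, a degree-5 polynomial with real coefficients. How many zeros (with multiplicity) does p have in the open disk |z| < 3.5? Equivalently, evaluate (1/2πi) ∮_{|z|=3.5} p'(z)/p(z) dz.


The zeros of p are: -3, (-3 + 2i), (-3 - 2i), -3, 3.
Their magnitudes are: 3, 3.606, 3.606, 3, 3.
Zeros with |z| < R = 3.5: -3, -3, 3.
Count = 3.
By the argument principle, (1/2πi) ∮_{|z|=R} p'(z)/p(z) dz equals exactly this count.

Number of zeros inside |z| < 3.5: 3.


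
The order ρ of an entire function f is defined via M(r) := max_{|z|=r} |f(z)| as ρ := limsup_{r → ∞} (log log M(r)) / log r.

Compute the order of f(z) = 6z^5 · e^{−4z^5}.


M(r) = max_{|z|=r} |6|·|z|^5·|e^{−4z^5}| = 6·r^5 · e^{4r^5} (the factors attain their maxima compatibly on |z|=r). Then log M(r) = log 6 + 5·log r + 4r^5, dominated by the last term, so log log M(r) ~ 5·log r. The polynomial factor 6z^5 contributes only a log r term and does not affect the order. ρ = 5.
Therefore ρ = 5.

Order ρ = 5.


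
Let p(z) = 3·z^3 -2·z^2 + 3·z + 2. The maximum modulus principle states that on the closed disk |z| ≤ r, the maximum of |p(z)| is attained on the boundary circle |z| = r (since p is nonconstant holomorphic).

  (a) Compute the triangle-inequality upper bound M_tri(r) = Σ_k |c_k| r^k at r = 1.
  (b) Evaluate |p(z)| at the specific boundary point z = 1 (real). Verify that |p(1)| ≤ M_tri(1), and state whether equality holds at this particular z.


Coefficients: c_0 = 2, c_1 = 3, c_2 = -2, c_3 = 3. Radius r = 1.
Part (a). Triangle bound: M_tri(r) = Σ_k |c_k| r^k
  = |2|·1^0 + |3|·1^1 + |-2|·1^2 + |3|·1^3
  = 2 + 3 + 2 + 3 = 10.
This bounds M(r) := max_{|z|=r} |p(z)| from above; equality holds iff all terms c_k z^k can be made to align in phase at a single z on |z|=r.
Part (b). At z = 1 (real, on the circle |z| = r):
  p(1) = (2)·1^0 + (3)·1^1 + (-2)·1^2 + (3)·1^3 = 6.
  |p(1)| = 6.
Check: |p(1)| = 6 ≤ 10 = M_tri(1). ✓ Equality does not hold at z = 1 (the coefficients have mixed signs, so the terms do not all align in phase there).

M_tri(1) = 10; |p(1)| = 6; equality at z=1: no.


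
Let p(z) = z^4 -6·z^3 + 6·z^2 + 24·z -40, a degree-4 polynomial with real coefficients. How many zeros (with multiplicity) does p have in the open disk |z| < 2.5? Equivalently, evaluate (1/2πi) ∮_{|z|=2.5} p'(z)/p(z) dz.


The zeros of p are: (3 + 1i), (3 - 1i), -2, 2.
Their magnitudes are: 3.162, 3.162, 2, 2.
Zeros with |z| < R = 2.5: -2, 2.
Count = 2.
By the argument principle, (1/2πi) ∮_{|z|=R} p'(z)/p(z) dz equals exactly this count.

Number of zeros inside |z| < 2.5: 2.


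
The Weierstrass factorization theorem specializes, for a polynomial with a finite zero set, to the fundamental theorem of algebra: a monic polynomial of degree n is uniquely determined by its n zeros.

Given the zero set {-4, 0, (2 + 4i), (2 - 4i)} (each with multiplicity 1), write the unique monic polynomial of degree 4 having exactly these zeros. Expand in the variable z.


The polynomial is p(z) = ∏_{α ∈ S} (z − α), where S = {-4, 0, (2 + 4i), (2 - 4i)}.
Expanding the product yields: p(z) = z^4 + 4·z^2 + 80·z.
Note conjugate pairs combine to real quadratics: (z − (2+4i))(z − (2−4i)) = z² − 4z + 20.
The resulting polynomial has degree 4 and real coefficients as required.

p(z) = z^4 + 4·z^2 + 80·z.


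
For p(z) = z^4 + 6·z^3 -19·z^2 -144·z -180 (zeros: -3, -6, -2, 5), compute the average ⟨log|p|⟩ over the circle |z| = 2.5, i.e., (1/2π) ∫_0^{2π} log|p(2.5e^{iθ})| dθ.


Zeros: -6, -3, -2, 5; r = 2.5.
Inside |z| < r: -2. Outside (|z| ≥ r): -6, -3, 5.
p(0) = -180, so log|p(0)| = log(180) = 5.1930.
Apply Jensen: I(r) = log|p(0)| + Σ_k log(r/|z_k|), summed over zeros inside |z| < r.
  log(r/|z_k|) for z_k = -2: log(2.5/2) = 0.2231
  Outside zeros (-6, -3, 5) contribute nothing to the Jensen sum.
Sum over inside zeros: 0.2231.
I(r) = log|p(0)| + (inside sum) = 5.1930 + 0.2231 = 5.4161.
Note: since some zeros are outside |z| ≤ r, the simplified n·log(r) form does NOT apply — only the inside zeros contribute.

I(r) ≈ 5.4161.


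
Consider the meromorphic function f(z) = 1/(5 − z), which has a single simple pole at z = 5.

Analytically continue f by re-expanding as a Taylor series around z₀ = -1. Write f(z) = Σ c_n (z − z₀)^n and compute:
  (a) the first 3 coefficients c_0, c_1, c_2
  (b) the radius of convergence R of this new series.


Let w = z − z₀, so z = z₀ + w.
Then 5 − z = 5 − (z₀ + w) = (5 − z₀) − w = 6 − w.
f(z) = 1/(6 − w) = (1/(6)) · 1/(1 − w/(6)) = Σ_{n≥0} w^n / (6)^(n+1).
So c_n = 1/(6)^(n+1):
  c_0 = 1/(6)^1 = 1/6.
  c_1 = 1/(6)^2 = 1/36.
  c_2 = 1/(6)^3 = 1/216.
The series is valid for |w/d| < 1, i.e. |z − z₀| < |d|.
Radius of convergence: R = |5 − z₀| = |6| = 6 (distance from z₀ to the singularity z = 5).

c_0 = 1/6, c_1 = 1/36, c_2 = 1/216; R = 6.


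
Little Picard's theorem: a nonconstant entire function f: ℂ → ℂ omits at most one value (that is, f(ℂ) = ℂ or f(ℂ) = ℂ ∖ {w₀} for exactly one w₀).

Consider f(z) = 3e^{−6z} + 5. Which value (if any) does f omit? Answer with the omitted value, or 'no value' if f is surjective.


Little Picard bounds the complement of f(ℂ) to at most one point.
e^{−6z} is never zero on ℂ, so 3·e^{−6z} takes every value in ℂ ∖ {0}. Adding 5 shifts the range to ℂ ∖ {5}. Thus f omits exactly the value 5.

Omitted value: 5.


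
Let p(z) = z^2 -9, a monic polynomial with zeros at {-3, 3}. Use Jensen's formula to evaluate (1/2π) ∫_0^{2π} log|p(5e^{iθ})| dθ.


Zeros: -3, 3; r = 5.
Inside |z| < r: -3, 3. Outside (|z| ≥ r): ∅.
p(0) = -9, so log|p(0)| = log(9) = 2.1972.
Apply Jensen: I(r) = log|p(0)| + Σ_k log(r/|z_k|), summed over zeros inside |z| < r.
  log(r/|z_k|) for z_k = -3: log(5/3) = 0.5108
  log(r/|z_k|) for z_k = 3: log(5/3) = 0.5108
Sum over inside zeros: 1.0217.
I(r) = log|p(0)| + (inside sum) = 2.1972 + 1.0217 = 3.2189.
Closed form (all zeros inside, monic): I(r) = n·log(r) = 2·log(5) = 3.2189. ✓

I(r) ≈ 3.2189.


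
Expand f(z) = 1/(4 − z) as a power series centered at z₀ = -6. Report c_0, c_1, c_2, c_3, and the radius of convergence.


Let w = z − z₀, so z = z₀ + w.
Then 4 − z = 4 − (z₀ + w) = (4 − z₀) − w = 10 − w.
f(z) = 1/(10 − w) = (1/(10)) · 1/(1 − w/(10)) = Σ_{n≥0} w^n / (10)^(n+1).
So c_n = 1/(10)^(n+1):
  c_0 = 1/(10)^1 = 1/10.
  c_1 = 1/(10)^2 = 1/100.
  c_2 = 1/(10)^3 = 1/1000.
  c_3 = 1/(10)^4 = 1/10000.
The series is valid for |w/d| < 1, i.e. |z − z₀| < |d|.
Radius of convergence: R = |4 − z₀| = |10| = 10 (distance from z₀ to the singularity z = 4).

c_0 = 1/10, c_1 = 1/100, c_2 = 1/1000, c_3 = 1/10000; R = 10.


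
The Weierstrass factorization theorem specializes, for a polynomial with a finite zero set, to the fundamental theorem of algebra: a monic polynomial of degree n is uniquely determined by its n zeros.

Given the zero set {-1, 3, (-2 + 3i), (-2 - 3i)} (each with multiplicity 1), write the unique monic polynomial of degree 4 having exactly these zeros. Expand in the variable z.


The polynomial is p(z) = ∏_{α ∈ S} (z − α), where S = {-1, 3, (-2 + 3i), (-2 - 3i)}.
Expanding the product yields: p(z) = z^4 + 2·z^3 + 2·z^2 -38·z -39.
Note conjugate pairs combine to real quadratics: (z − (-2+3i))(z − (-2−3i)) = z² + 4z + 13.
The resulting polynomial has degree 4 and real coefficients as required.

p(z) = z^4 + 2·z^3 + 2·z^2 -38·z -39.


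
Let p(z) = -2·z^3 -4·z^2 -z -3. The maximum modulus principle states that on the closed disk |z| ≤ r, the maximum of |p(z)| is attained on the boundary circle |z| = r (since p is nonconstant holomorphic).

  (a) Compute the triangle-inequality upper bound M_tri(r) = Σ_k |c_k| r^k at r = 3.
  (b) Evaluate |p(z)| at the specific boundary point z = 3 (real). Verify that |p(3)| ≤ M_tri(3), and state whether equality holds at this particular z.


Coefficients: c_0 = -3, c_1 = -1, c_2 = -4, c_3 = -2. Radius r = 3.
Part (a). Triangle bound: M_tri(r) = Σ_k |c_k| r^k
  = |-3|·3^0 + |-1|·3^1 + |-4|·3^2 + |-2|·3^3
  = 3 + 3 + 36 + 54 = 96.
This bounds M(r) := max_{|z|=r} |p(z)| from above; equality holds iff all terms c_k z^k can be made to align in phase at a single z on |z|=r.
Part (b). At z = 3 (real, on the circle |z| = r):
  p(3) = (-3)·3^0 + (-1)·3^1 + (-4)·3^2 + (-2)·3^3 = -96.
  |p(3)| = 96.
Since all nonzero coefficients share the same sign, |p(3)| = 96 = M_tri(3); the triangle bound is attained at z = 3, so in fact M(r) = 96.

M_tri(3) = 96; |p(3)| = 96; equality at z=3: yes.


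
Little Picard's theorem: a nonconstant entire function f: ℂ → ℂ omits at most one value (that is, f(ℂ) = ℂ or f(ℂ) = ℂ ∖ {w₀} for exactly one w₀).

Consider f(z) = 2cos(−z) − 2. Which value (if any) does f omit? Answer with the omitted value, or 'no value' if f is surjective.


Little Picard bounds the complement of f(ℂ) to at most one point.
cos is entire and surjective onto ℂ: for every w ∈ ℂ, cos(ζ) = w has a solution ζ ∈ ℂ (e.g., via the complex inverse arccos). With ζ = −z this gives z = ζ/(-1). Then 2·cos(−z) takes every value in 2·ℂ = ℂ, and adding -2 is a bijection of ℂ. So f is surjective and omits no value. (Note: only on the real line is cos bounded by [−1, 1].)

Omitted value: no value.


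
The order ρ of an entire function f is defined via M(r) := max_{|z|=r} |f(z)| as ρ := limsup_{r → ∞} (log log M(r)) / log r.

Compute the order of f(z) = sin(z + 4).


sin(w) is a linear combination of e^{iw} and e^{−iw} (or e^w, e^{−w} in the hyperbolic case), so |sin(w)| ≤ e^{|w|}. With w = z + 4, |w| ≤ 1|z| + 4 = 1r + 4 on |z| = r, giving M(r) ≤ e^{1r + 4}, so ρ ≤ 1. On a suitable ray (z = it for sin/cos; z = t for sinh/cosh, t real → ∞), |sin(z + 4)| grows like e^{1|t|}/2, so ρ ≥ 1. Hence ρ = 1.
Therefore ρ = 1.

Order ρ = 1.


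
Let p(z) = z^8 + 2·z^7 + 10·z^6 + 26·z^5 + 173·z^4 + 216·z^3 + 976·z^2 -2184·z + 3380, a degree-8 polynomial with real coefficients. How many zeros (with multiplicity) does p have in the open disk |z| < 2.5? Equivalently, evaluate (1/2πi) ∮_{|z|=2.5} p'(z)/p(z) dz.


The zeros of p are: (2 + 3i), (2 - 3i), (1 + 1i), (1 - 1i), (-1 + 3i), (-1 - 3i), (-3 + 2i), (-3 - 2i).
Their magnitudes are: 3.606, 3.606, 1.414, 1.414, 3.162, 3.162, 3.606, 3.606.
Zeros with |z| < R = 2.5: (1 + 1i), (1 - 1i).
Count = 2.
By the argument principle, (1/2πi) ∮_{|z|=R} p'(z)/p(z) dz equals exactly this count.

Number of zeros inside |z| < 2.5: 2.


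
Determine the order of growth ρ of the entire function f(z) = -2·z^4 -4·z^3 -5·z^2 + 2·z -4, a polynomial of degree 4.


|f(z)| ≤ Σ|c_k|·r^k = O(r^4) as r → ∞. Polynomial growth is O(e^{r^ε}) for every ε > 0 (since r^4/e^{r^ε} → 0), so ρ ≤ ε for all ε > 0, i.e. ρ = 0. Every nonconstant polynomial has order 0.
Therefore ρ = 0.

Order ρ = 0.


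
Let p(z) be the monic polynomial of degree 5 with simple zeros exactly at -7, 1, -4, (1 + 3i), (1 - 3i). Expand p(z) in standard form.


The polynomial is p(z) = ∏_{α ∈ S} (z − α), where S = {-7, 1, -4, (1 + 3i), (1 - 3i)}.
Expanding the product yields: p(z) = z^5 + 8·z^4 + 7·z^3 + 38·z^2 + 226·z -280.
Note conjugate pairs combine to real quadratics: (z − (1+3i))(z − (1−3i)) = z² − 2z + 10.
The resulting polynomial has degree 5 and real coefficients as required.

p(z) = z^5 + 8·z^4 + 7·z^3 + 38·z^2 + 226·z -280.


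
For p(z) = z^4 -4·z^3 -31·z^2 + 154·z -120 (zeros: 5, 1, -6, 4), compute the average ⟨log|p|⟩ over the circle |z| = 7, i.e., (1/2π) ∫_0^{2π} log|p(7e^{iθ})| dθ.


Zeros: -6, 1, 4, 5; r = 7.
Inside |z| < r: -6, 1, 4, 5. Outside (|z| ≥ r): ∅.
p(0) = -120, so log|p(0)| = log(120) = 4.7875.
Apply Jensen: I(r) = log|p(0)| + Σ_k log(r/|z_k|), summed over zeros inside |z| < r.
  log(r/|z_k|) for z_k = 5: log(7/5) = 0.3365
  log(r/|z_k|) for z_k = 1: log(7/1) = 1.9459
  log(r/|z_k|) for z_k = -6: log(7/6) = 0.1542
  log(r/|z_k|) for z_k = 4: log(7/4) = 0.5596
Sum over inside zeros: 2.9961.
I(r) = log|p(0)| + (inside sum) = 4.7875 + 2.9961 = 7.7836.
Closed form (all zeros inside, monic): I(r) = n·log(r) = 4·log(7) = 7.7836. ✓

I(r) ≈ 7.7836.


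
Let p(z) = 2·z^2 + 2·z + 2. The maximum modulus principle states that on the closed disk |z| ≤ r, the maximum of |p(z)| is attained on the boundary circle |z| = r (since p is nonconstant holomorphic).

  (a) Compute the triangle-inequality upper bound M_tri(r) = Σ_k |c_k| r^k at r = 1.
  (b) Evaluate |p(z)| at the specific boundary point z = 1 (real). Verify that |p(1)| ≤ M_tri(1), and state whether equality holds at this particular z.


Coefficients: c_0 = 2, c_1 = 2, c_2 = 2. Radius r = 1.
Part (a). Triangle bound: M_tri(r) = Σ_k |c_k| r^k
  = |2|·1^0 + |2|·1^1 + |2|·1^2
  = 2 + 2 + 2 = 6.
This bounds M(r) := max_{|z|=r} |p(z)| from above; equality holds iff all terms c_k z^k can be made to align in phase at a single z on |z|=r.
Part (b). At z = 1 (real, on the circle |z| = r):
  p(1) = (2)·1^0 + (2)·1^1 + (2)·1^2 = 6.
  |p(1)| = 6.
Since all nonzero coefficients share the same sign, |p(1)| = 6 = M_tri(1); the triangle bound is attained at z = 1, so in fact M(r) = 6.

M_tri(1) = 6; |p(1)| = 6; equality at z=1: yes.


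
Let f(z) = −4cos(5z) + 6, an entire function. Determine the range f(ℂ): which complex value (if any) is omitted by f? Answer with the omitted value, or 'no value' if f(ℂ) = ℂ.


Little Picard bounds the complement of f(ℂ) to at most one point.
cos is entire and surjective onto ℂ: for every w ∈ ℂ, cos(ζ) = w has a solution ζ ∈ ℂ (e.g., via the complex inverse arccos). With ζ = 5z this gives z = ζ/(5). Then -4·cos(5z) takes every value in -4·ℂ = ℂ, and adding 6 is a bijection of ℂ. So f is surjective and omits no value. (Note: only on the real line is cos bounded by [−1, 1].)

Omitted value: no value.


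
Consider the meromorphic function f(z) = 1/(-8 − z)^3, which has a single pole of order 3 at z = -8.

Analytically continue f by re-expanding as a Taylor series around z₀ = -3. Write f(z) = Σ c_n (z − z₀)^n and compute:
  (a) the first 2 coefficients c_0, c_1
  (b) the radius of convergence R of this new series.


Let w = z − z₀, so z = z₀ + w.
Then -8 − z = -8 − (z₀ + w) = (-8 − z₀) − w = -5 − w.
f(z) = 1/(-5 − w)^3 = (1/(-5)^3) · (1 − w/(-5))^{−3}.
By the binomial series (1−u)^{−3} = Σ_{n≥0} C(n+2, 2) u^n for |u|<1, with u = w/(-5):
  c_n = C(n+2, 2) / (-5)^(n+3).
  c_0 = 1/(-5)^3 = -1/125.
  c_1 = 3/(-5)^4 = 3/625.
The series is valid for |w/d| < 1, i.e. |z − z₀| < |d|.
Radius of convergence: R = |-8 − z₀| = |-5| = 5 (distance from z₀ to the singularity z = -8).

c_0 = -1/125, c_1 = 3/625; R = 5.


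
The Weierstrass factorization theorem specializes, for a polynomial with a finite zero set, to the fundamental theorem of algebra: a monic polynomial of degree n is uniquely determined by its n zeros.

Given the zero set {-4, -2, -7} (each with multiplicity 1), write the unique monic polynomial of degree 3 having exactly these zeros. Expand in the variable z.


The polynomial is p(z) = ∏_{α ∈ S} (z − α), where S = {-4, -2, -7}.
Expanding the product yields: p(z) = z^3 + 13·z^2 + 50·z + 56.
The resulting polynomial has degree 3 and real coefficients as required.

p(z) = z^3 + 13·z^2 + 50·z + 56.


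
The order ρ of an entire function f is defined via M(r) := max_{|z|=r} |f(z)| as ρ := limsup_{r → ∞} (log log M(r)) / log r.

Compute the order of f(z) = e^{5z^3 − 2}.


|e^{5z^3 − 2}| = e^{Re(5·z^3) + -2} ≤ e^{5|z|^3 + -2} = e^{5r^3 + -2} on |z| = r, so ρ ≤ 3. Choosing z on |z|=r so that 5·z^3 is real positive (always possible by picking arg z appropriately) gives |f(z)| = e^{5r^3 + -2}, matching the bound. The additive constant -2 does not affect log log M(r) ~ 3·log r. Hence ρ = 3.
Therefore ρ = 3.

Order ρ = 3.


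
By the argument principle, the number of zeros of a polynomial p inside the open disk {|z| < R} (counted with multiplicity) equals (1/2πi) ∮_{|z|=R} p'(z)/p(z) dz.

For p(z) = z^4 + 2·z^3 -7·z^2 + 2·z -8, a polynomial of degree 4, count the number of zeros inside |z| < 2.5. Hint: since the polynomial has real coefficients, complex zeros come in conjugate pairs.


The zeros of p are: 2, -4, (0 + 1i), (0 - 1i).
Their magnitudes are: 2, 4, 1, 1.
Zeros with |z| < R = 2.5: 2, (0 + 1i), (0 - 1i).
Count = 3.
By the argument principle, (1/2πi) ∮_{|z|=R} p'(z)/p(z) dz equals exactly this count.

Number of zeros inside |z| < 2.5: 3.


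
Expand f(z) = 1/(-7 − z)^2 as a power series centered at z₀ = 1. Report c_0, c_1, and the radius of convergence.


Let w = z − z₀, so z = z₀ + w.
Then -7 − z = -7 − (z₀ + w) = (-7 − z₀) − w = -8 − w.
f(z) = 1/(-8 − w)^2 = (1/(-8)^2) · (1 − w/(-8))^{−2}.
By the binomial series (1−u)^{−2} = Σ_{n≥0} C(n+1, 1) u^n for |u|<1, with u = w/(-8):
  c_n = C(n+1, 1) / (-8)^(n+2).
  c_0 = 1/(-8)^2 = 1/64.
  c_1 = 2/(-8)^3 = -1/256.
The series is valid for |w/d| < 1, i.e. |z − z₀| < |d|.
Radius of convergence: R = |-7 − z₀| = |-8| = 8 (distance from z₀ to the singularity z = -7).

c_0 = 1/64, c_1 = -1/256; R = 8.


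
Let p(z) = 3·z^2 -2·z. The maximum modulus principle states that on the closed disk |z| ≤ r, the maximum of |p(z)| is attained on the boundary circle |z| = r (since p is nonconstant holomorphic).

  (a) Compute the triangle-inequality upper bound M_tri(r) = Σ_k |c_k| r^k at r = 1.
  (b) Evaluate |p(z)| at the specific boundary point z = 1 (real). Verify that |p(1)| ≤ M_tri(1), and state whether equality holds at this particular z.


Coefficients: c_0 = 0, c_1 = -2, c_2 = 3. Radius r = 1.
Part (a). Triangle bound: M_tri(r) = Σ_k |c_k| r^k
  = |0|·1^0 + |-2|·1^1 + |3|·1^2
  = 0 + 2 + 3 = 5.
This bounds M(r) := max_{|z|=r} |p(z)| from above; equality holds iff all terms c_k z^k can be made to align in phase at a single z on |z|=r.
Part (b). At z = 1 (real, on the circle |z| = r):
  p(1) = (0)·1^0 + (-2)·1^1 + (3)·1^2 = 1.
  |p(1)| = 1.
Check: |p(1)| = 1 ≤ 5 = M_tri(1). ✓ Equality does not hold at z = 1 (the coefficients have mixed signs, so the terms do not all align in phase there).

M_tri(1) = 5; |p(1)| = 1; equality at z=1: no.


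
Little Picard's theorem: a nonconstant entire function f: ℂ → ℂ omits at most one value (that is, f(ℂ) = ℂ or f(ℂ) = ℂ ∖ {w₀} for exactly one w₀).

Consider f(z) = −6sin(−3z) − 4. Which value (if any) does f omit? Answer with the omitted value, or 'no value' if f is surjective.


Little Picard bounds the complement of f(ℂ) to at most one point.
sin is entire and surjective onto ℂ: for every w ∈ ℂ, sin(ζ) = w has a solution ζ ∈ ℂ (e.g., via the complex inverse arcsin). With ζ = −3z this gives z = ζ/(-3). Then -6·sin(−3z) takes every value in -6·ℂ = ℂ, and adding -4 is a bijection of ℂ. So f is surjective and omits no value. (Note: only on the real line is sin bounded by [−1, 1].)

Omitted value: no value.


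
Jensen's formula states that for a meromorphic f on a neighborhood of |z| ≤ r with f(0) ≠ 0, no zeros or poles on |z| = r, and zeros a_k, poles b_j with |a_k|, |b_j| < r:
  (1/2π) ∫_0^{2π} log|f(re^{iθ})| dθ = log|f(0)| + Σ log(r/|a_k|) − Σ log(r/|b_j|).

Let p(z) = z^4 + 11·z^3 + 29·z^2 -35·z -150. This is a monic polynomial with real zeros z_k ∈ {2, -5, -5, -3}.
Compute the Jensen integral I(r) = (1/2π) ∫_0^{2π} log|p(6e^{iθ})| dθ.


Zeros: -5, -5, -3, 2; r = 6.
Inside |z| < r: -5, -5, -3, 2. Outside (|z| ≥ r): ∅.
p(0) = -150, so log|p(0)| = log(150) = 5.0106.
Apply Jensen: I(r) = log|p(0)| + Σ_k log(r/|z_k|), summed over zeros inside |z| < r.
  log(r/|z_k|) for z_k = 2: log(6/2) = 1.0986
  log(r/|z_k|) for z_k = -5: log(6/5) = 0.1823
  log(r/|z_k|) for z_k = -5: log(6/5) = 0.1823
  log(r/|z_k|) for z_k = -3: log(6/3) = 0.6931
Sum over inside zeros: 2.1564.
I(r) = log|p(0)| + (inside sum) = 5.0106 + 2.1564 = 7.1670.
Closed form (all zeros inside, monic): I(r) = n·log(r) = 4·log(6) = 7.1670. ✓

I(r) ≈ 7.1670.


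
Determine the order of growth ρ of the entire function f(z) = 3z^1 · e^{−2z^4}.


M(r) = max_{|z|=r} |3|·|z|^1·|e^{−2z^4}| = 3·r^1 · e^{2r^4} (the factors attain their maxima compatibly on |z|=r). Then log M(r) = log 3 + 1·log r + 2r^4, dominated by the last term, so log log M(r) ~ 4·log r. The polynomial factor 3z^1 contributes only a log r term and does not affect the order. ρ = 4.
Therefore ρ = 4.

Order ρ = 4.


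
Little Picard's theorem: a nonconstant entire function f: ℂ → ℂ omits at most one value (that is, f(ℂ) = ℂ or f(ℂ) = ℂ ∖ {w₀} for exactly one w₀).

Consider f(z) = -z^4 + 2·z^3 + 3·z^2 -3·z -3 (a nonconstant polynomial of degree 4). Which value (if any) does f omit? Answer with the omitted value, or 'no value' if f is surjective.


Little Picard bounds the complement of f(ℂ) to at most one point.
For every w ∈ ℂ, the equation p(z) − w = 0 is a nonconstant polynomial in z and hence has at least one root by the fundamental theorem of algebra. So p is surjective onto ℂ, omitting no value.

Omitted value: no value.


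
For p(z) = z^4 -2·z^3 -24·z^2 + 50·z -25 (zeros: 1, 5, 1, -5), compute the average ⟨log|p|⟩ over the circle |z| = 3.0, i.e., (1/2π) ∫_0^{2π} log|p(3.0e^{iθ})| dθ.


Zeros: -5, 1, 1, 5; r = 3.0.
Inside |z| < r: 1, 1. Outside (|z| ≥ r): -5, 5.
p(0) = -25, so log|p(0)| = log(25) = 3.2189.
Apply Jensen: I(r) = log|p(0)| + Σ_k log(r/|z_k|), summed over zeros inside |z| < r.
  log(r/|z_k|) for z_k = 1: log(3.0/1) = 1.0986
  log(r/|z_k|) for z_k = 1: log(3.0/1) = 1.0986
  Outside zeros (-5, 5) contribute nothing to the Jensen sum.
Sum over inside zeros: 2.1972.
I(r) = log|p(0)| + (inside sum) = 3.2189 + 2.1972 = 5.4161.
Note: since some zeros are outside |z| ≤ r, the simplified n·log(r) form does NOT apply — only the inside zeros contribute.

I(r) ≈ 5.4161.


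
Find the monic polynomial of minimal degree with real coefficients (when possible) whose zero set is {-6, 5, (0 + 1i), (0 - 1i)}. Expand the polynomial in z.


The polynomial is p(z) = ∏_{α ∈ S} (z − α), where S = {-6, 5, (0 + 1i), (0 - 1i)}.
Expanding the product yields: p(z) = z^4 + z^3 -29·z^2 + z -30.
Note conjugate pairs combine to real quadratics: (z − (0+1i))(z − (0−1i)) = z² + 1.
The resulting polynomial has degree 4 and real coefficients as required.

p(z) = z^4 + z^3 -29·z^2 + z -30.


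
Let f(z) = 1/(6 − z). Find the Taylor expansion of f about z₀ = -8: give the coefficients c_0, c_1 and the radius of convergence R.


Let w = z − z₀, so z = z₀ + w.
Then 6 − z = 6 − (z₀ + w) = (6 − z₀) − w = 14 − w.
f(z) = 1/(14 − w) = (1/(14)) · 1/(1 − w/(14)) = Σ_{n≥0} w^n / (14)^(n+1).
So c_n = 1/(14)^(n+1):
  c_0 = 1/(14)^1 = 1/14.
  c_1 = 1/(14)^2 = 1/196.
The series is valid for |w/d| < 1, i.e. |z − z₀| < |d|.
Radius of convergence: R = |6 − z₀| = |14| = 14 (distance from z₀ to the singularity z = 6).

c_0 = 1/14, c_1 = 1/196; R = 14.


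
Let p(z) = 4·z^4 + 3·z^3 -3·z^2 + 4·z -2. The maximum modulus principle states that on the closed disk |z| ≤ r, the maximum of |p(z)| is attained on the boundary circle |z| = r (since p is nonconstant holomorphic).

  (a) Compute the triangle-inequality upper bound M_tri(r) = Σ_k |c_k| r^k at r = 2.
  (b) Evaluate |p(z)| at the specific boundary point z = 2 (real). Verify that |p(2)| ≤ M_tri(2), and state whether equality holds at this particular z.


Coefficients: c_0 = -2, c_1 = 4, c_2 = -3, c_3 = 3, c_4 = 4. Radius r = 2.
Part (a). Triangle bound: M_tri(r) = Σ_k |c_k| r^k
  = |-2|·2^0 + |4|·2^1 + |-3|·2^2 + |3|·2^3 + |4|·2^4
  = 2 + 8 + 12 + 24 + 64 = 110.
This bounds M(r) := max_{|z|=r} |p(z)| from above; equality holds iff all terms c_k z^k can be made to align in phase at a single z on |z|=r.
Part (b). At z = 2 (real, on the circle |z| = r):
  p(2) = (-2)·2^0 + (4)·2^1 + (-3)·2^2 + (3)·2^3 + (4)·2^4 = 82.
  |p(2)| = 82.
Check: |p(2)| = 82 ≤ 110 = M_tri(2). ✓ Equality does not hold at z = 2 (the coefficients have mixed signs, so the terms do not all align in phase there).

M_tri(2) = 110; |p(2)| = 82; equality at z=2: no.


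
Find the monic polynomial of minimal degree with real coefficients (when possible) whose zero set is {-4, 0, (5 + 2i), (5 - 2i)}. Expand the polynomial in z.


The polynomial is p(z) = ∏_{α ∈ S} (z − α), where S = {-4, 0, (5 + 2i), (5 - 2i)}.
Expanding the product yields: p(z) = z^4 -6·z^3 -11·z^2 + 116·z.
Note conjugate pairs combine to real quadratics: (z − (5+2i))(z − (5−2i)) = z² − 10z + 29.
The resulting polynomial has degree 4 and real coefficients as required.

p(z) = z^4 -6·z^3 -11·z^2 + 116·z.


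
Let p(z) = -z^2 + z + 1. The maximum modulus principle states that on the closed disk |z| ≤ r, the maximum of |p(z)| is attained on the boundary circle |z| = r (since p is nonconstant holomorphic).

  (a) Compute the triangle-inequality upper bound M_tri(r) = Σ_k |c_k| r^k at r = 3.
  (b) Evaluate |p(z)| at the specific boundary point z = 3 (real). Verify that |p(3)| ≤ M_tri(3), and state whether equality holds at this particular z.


Coefficients: c_0 = 1, c_1 = 1, c_2 = -1. Radius r = 3.
Part (a). Triangle bound: M_tri(r) = Σ_k |c_k| r^k
  = |1|·3^0 + |1|·3^1 + |-1|·3^2
  = 1 + 3 + 9 = 13.
This bounds M(r) := max_{|z|=r} |p(z)| from above; equality holds iff all terms c_k z^k can be made to align in phase at a single z on |z|=r.
Part (b). At z = 3 (real, on the circle |z| = r):
  p(3) = (1)·3^0 + (1)·3^1 + (-1)·3^2 = -5.
  |p(3)| = 5.
Check: |p(3)| = 5 ≤ 13 = M_tri(3). ✓ Equality does not hold at z = 3 (the coefficients have mixed signs, so the terms do not all align in phase there).

M_tri(3) = 13; |p(3)| = 5; equality at z=3: no.


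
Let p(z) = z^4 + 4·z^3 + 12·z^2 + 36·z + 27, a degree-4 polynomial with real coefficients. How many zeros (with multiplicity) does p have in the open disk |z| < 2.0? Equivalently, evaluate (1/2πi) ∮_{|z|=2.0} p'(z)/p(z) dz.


The zeros of p are: -1, -3, (0 + 3i), (0 - 3i).
Their magnitudes are: 1, 3, 3, 3.
Zeros with |z| < R = 2.0: -1.
Count = 1.
By the argument principle, (1/2πi) ∮_{|z|=R} p'(z)/p(z) dz equals exactly this count.

Number of zeros inside |z| < 2.0: 1.


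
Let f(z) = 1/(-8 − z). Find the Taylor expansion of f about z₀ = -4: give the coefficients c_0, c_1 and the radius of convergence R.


Let w = z − z₀, so z = z₀ + w.
Then -8 − z = -8 − (z₀ + w) = (-8 − z₀) − w = -4 − w.
f(z) = 1/(-4 − w) = (1/(-4)) · 1/(1 − w/(-4)) = Σ_{n≥0} w^n / (-4)^(n+1).
So c_n = 1/(-4)^(n+1):
  c_0 = 1/(-4)^1 = -1/4.
  c_1 = 1/(-4)^2 = 1/16.
The series is valid for |w/d| < 1, i.e. |z − z₀| < |d|.
Radius of convergence: R = |-8 − z₀| = |-4| = 4 (distance from z₀ to the singularity z = -8).

c_0 = -1/4, c_1 = 1/16; R = 4.


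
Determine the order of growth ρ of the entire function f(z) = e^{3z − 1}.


|e^{3z − 1}| = e^{Re(3·z) + -1} ≤ e^{3|z|^1 + -1} = e^{3r^1 + -1} on |z| = r, so ρ ≤ 1. Choosing z on |z|=r so that 3·z is real positive (always possible by picking arg z appropriately) gives |f(z)| = e^{3r^1 + -1}, matching the bound. The additive constant -1 does not affect log log M(r) ~ 1·log r. Hence ρ = 1.
Therefore ρ = 1.

Order ρ = 1.


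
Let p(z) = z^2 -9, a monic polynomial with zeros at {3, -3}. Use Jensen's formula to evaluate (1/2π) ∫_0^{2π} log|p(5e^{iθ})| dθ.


Zeros: -3, 3; r = 5.
Inside |z| < r: -3, 3. Outside (|z| ≥ r): ∅.
p(0) = -9, so log|p(0)| = log(9) = 2.1972.
Apply Jensen: I(r) = log|p(0)| + Σ_k log(r/|z_k|), summed over zeros inside |z| < r.
  log(r/|z_k|) for z_k = 3: log(5/3) = 0.5108
  log(r/|z_k|) for z_k = -3: log(5/3) = 0.5108
Sum over inside zeros: 1.0217.
I(r) = log|p(0)| + (inside sum) = 2.1972 + 1.0217 = 3.2189.
Closed form (all zeros inside, monic): I(r) = n·log(r) = 2·log(5) = 3.2189. ✓

I(r) ≈ 3.2189.


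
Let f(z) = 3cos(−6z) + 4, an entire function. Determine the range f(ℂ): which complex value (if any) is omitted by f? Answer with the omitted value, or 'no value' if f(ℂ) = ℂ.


Little Picard bounds the complement of f(ℂ) to at most one point.
cos is entire and surjective onto ℂ: for every w ∈ ℂ, cos(ζ) = w has a solution ζ ∈ ℂ (e.g., via the complex inverse arccos). With ζ = −6z this gives z = ζ/(-6). Then 3·cos(−6z) takes every value in 3·ℂ = ℂ, and adding 4 is a bijection of ℂ. So f is surjective and omits no value. (Note: only on the real line is cos bounded by [−1, 1].)

Omitted value: no value.


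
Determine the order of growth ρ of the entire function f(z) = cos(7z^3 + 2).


Write cos(w) = (e^{iw} ± e^{−iw})/(2 or 2i), so |cos(w)| ≤ e^{|w|}. With w = 7z^3 + 2, |w| ≤ 7r^3 + 2 on |z|=r, giving M(r) ≤ e^{7r^3 + 2} and ρ ≤ 3. For the lower bound, choose z on |z|=r with 7z^3 purely imaginary of modulus 7r^3; then |cos(7z^3 + 2)| grows like e^{7r^3}/2, so ρ ≥ 3. Hence ρ = 3.
Therefore ρ = 3.

Order ρ = 3.


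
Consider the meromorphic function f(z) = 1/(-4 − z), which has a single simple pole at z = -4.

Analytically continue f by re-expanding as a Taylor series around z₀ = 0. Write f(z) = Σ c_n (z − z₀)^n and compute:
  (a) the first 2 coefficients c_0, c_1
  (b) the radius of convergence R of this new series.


Let w = z − z₀, so z = z₀ + w.
Then -4 − z = -4 − (z₀ + w) = (-4 − z₀) − w = -4 − w.
f(z) = 1/(-4 − w) = (1/(-4)) · 1/(1 − w/(-4)) = Σ_{n≥0} w^n / (-4)^(n+1).
So c_n = 1/(-4)^(n+1):
  c_0 = 1/(-4)^1 = -1/4.
  c_1 = 1/(-4)^2 = 1/16.
The series is valid for |w/d| < 1, i.e. |z − z₀| < |d|.
Radius of convergence: R = |-4 − z₀| = |-4| = 4 (distance from z₀ to the singularity z = -4).

c_0 = -1/4, c_1 = 1/16; R = 4.


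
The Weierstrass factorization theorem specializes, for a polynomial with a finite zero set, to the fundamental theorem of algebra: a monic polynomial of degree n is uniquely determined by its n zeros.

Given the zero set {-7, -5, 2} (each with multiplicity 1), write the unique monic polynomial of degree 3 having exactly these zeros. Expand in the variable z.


The polynomial is p(z) = ∏_{α ∈ S} (z − α), where S = {-7, -5, 2}.
Expanding the product yields: p(z) = z^3 + 10·z^2 + 11·z -70.
The resulting polynomial has degree 3 and real coefficients as required.

p(z) = z^3 + 10·z^2 + 11·z -70.


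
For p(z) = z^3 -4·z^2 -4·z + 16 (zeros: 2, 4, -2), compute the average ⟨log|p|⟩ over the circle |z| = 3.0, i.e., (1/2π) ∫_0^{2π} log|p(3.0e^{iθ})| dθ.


Zeros: -2, 2, 4; r = 3.0.
Inside |z| < r: -2, 2. Outside (|z| ≥ r): 4.
p(0) = 16, so log|p(0)| = log(16) = 2.7726.
Apply Jensen: I(r) = log|p(0)| + Σ_k log(r/|z_k|), summed over zeros inside |z| < r.
  log(r/|z_k|) for z_k = 2: log(3.0/2) = 0.4055
  log(r/|z_k|) for z_k = -2: log(3.0/2) = 0.4055
  Outside zeros (4) contribute nothing to the Jensen sum.
Sum over inside zeros: 0.8109.
I(r) = log|p(0)| + (inside sum) = 2.7726 + 0.8109 = 3.5835.
Note: since some zeros are outside |z| ≤ r, the simplified n·log(r) form does NOT apply — only the inside zeros contribute.

I(r) ≈ 3.5835.


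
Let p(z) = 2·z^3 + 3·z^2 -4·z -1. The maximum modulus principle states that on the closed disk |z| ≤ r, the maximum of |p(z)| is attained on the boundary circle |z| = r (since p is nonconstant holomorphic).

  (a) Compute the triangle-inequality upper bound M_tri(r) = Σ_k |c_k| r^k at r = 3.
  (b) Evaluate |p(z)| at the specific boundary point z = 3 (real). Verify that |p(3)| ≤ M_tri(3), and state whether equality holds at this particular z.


Coefficients: c_0 = -1, c_1 = -4, c_2 = 3, c_3 = 2. Radius r = 3.
Part (a). Triangle bound: M_tri(r) = Σ_k |c_k| r^k
  = |-1|·3^0 + |-4|·3^1 + |3|·3^2 + |2|·3^3
  = 1 + 12 + 27 + 54 = 94.
This bounds M(r) := max_{|z|=r} |p(z)| from above; equality holds iff all terms c_k z^k can be made to align in phase at a single z on |z|=r.
Part (b). At z = 3 (real, on the circle |z| = r):
  p(3) = (-1)·3^0 + (-4)·3^1 + (3)·3^2 + (2)·3^3 = 68.
  |p(3)| = 68.
Check: |p(3)| = 68 ≤ 94 = M_tri(3). ✓ Equality does not hold at z = 3 (the coefficients have mixed signs, so the terms do not all align in phase there).

M_tri(3) = 94; |p(3)| = 68; equality at z=3: no.


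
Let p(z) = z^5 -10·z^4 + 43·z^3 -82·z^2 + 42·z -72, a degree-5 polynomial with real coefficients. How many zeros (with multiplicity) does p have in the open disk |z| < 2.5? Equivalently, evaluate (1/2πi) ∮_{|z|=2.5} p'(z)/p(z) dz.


The zeros of p are: (3 + 3i), (3 - 3i), (0 + 1i), (0 - 1i), 4.
Their magnitudes are: 4.243, 4.243, 1, 1, 4.
Zeros with |z| < R = 2.5: (0 + 1i), (0 - 1i).
Count = 2.
By the argument principle, (1/2πi) ∮_{|z|=R} p'(z)/p(z) dz equals exactly this count.

Number of zeros inside |z| < 2.5: 2.


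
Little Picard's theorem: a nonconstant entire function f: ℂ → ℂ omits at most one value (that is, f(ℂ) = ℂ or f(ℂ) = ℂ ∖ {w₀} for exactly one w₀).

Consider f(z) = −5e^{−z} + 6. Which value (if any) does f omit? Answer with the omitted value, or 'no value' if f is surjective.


Little Picard bounds the complement of f(ℂ) to at most one point.
e^{−z} is never zero on ℂ, so -5·e^{−z} takes every value in ℂ ∖ {0}. Adding 6 shifts the range to ℂ ∖ {6}. Thus f omits exactly the value 6.

Omitted value: 6.


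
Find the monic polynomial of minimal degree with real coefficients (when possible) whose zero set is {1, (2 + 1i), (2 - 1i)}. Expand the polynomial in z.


The polynomial is p(z) = ∏_{α ∈ S} (z − α), where S = {1, (2 + 1i), (2 - 1i)}.
Expanding the product yields: p(z) = z^3 -5·z^2 + 9·z -5.
Note conjugate pairs combine to real quadratics: (z − (2+1i))(z − (2−1i)) = z² − 4z + 5.
The resulting polynomial has degree 3 and real coefficients as required.

p(z) = z^3 -5·z^2 + 9·z -5.
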